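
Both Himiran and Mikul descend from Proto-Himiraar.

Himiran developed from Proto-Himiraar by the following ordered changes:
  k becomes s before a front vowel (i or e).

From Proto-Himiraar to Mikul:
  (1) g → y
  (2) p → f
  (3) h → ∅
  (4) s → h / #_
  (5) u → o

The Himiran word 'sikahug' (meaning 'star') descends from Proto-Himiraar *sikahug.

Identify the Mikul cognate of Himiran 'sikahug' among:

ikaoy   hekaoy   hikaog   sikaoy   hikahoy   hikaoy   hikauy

Mikul: start from *sikahug.
  rule 1 (unconditioned shift): sikahug → sikahuy
  rule 2: no change — sikahuy
  rule 3 (h-loss): sikahuy → sikauy
  rule 4 (debuccalisation): sikauy → hikauy
  rule 5 (vowel merger): hikauy → hikaoy
  ⇒ Mikul hikaoy
Among the options, 'hikaoy' alone shows every Mikul change applied in order.

hikaoy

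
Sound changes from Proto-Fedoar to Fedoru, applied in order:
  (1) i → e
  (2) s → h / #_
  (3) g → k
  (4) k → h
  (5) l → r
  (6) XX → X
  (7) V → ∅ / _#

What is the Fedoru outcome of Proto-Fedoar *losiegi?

roseh

Fedoru: *losiegi > loseege > loseeke > loseehe > roseehe > rosehe > roseh  (by vowel merger, unconditioned shift, unconditioned shift, unconditioned shift, degemination, apocope)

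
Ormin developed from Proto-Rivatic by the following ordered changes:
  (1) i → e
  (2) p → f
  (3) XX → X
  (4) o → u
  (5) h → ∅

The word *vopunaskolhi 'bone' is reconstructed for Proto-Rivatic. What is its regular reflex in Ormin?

vufunaskule

Ormin: *vopunaskolhi > vopunaskolhe > vofunaskolhe > vufunaskulhe > vufunaskule  (by vowel merger, unconditioned shift, vowel merger, h-loss)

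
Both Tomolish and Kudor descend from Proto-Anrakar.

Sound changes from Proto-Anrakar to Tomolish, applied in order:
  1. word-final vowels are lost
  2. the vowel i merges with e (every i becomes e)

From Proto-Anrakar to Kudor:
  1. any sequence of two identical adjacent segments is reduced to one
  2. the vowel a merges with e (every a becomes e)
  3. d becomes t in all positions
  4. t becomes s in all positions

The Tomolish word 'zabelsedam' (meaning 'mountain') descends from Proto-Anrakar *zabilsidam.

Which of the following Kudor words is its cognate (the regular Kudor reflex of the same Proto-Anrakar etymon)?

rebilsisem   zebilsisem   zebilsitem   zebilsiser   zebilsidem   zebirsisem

Kudor: *zabilsidam
  zabilsidam (rule 1 does not apply)
  zabilsidam → zebilsidem   [vowel merger]
  zebilsidem → zebilsitem   [unconditioned shift]
  zebilsitem → zebilsisem   [unconditioned shift]
  giving Kudor zebilsisem.
Only 'zebilsisem' matches the regular Kudor development of *zabilsidam.

zebilsisem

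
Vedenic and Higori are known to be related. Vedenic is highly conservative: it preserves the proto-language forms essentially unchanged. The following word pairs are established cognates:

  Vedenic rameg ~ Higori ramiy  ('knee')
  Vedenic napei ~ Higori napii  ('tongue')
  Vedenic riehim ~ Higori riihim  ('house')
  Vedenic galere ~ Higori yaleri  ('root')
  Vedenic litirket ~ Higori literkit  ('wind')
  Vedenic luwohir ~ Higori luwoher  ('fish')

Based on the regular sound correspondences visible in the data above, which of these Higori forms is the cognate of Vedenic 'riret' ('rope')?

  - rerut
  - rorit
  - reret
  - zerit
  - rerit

litirket ~ literkit, luwohir ~ luwoher — Vedenic i corresponds to Higori e after a consonant, before r.
rameg ~ ramiy, litirket ~ literkit — Vedenic e corresponds to Higori i after a consonant, before a consonant other than r, m, n, p, b, f, v.
Applying these to Vedenic 'riret':
  riret → reret   (i→e after a consonant, before r)
  reret → rerit   (e→i after a consonant, before a consonant other than r, m, n, p, b, f, v)
So the Higori cognate is 'rerit'.

rerit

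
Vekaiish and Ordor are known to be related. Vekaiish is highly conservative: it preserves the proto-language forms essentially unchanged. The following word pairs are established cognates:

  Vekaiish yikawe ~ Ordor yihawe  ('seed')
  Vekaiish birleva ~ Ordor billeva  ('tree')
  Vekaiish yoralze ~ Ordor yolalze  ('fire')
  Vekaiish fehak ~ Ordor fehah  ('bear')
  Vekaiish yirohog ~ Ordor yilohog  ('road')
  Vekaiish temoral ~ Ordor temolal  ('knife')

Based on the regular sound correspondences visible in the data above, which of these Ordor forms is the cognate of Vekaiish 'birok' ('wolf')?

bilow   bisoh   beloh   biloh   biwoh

biloh

yirohog ~ yilohog — Vekaiish r corresponds to Ordor l between vowels (before a back vowel).
fehak ~ fehah — Vekaiish k corresponds to Ordor h word-finally.
Applying these to Vekaiish 'birok':
  birok → bilok   (r→l between vowels (before a back vowel))
  bilok → biloh   (k→h word-finally)
So the Ordor cognate is 'biloh'.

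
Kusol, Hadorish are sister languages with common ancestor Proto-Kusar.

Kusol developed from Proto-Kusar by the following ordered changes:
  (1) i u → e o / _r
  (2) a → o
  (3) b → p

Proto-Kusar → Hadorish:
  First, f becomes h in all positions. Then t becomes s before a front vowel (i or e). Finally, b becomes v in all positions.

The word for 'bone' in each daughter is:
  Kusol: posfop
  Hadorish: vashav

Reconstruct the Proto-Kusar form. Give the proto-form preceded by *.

*basfab

Position 4: Kusol has f, Hadorish has h. Kusol preserves f here (none of its changes turn any other segment into f), so the proto-segment is *f.
Position 2: Kusol has o, Hadorish has a. Hadorish preserves a here (none of its changes turn any other segment into a), so the proto-segment is *a.
Continuing position by position gives *basfab; check it forward:
Kusol: *basfab
  basfab (rule 1 does not apply)
  basfab → bosfob   [vowel merger]
  bosfob → posfop   [unconditioned shift]
  giving Kusol posfop.
Hadorish: start from *basfab.
  rule 1 (unconditioned shift): basfab → bashab
  rule 2: no change — bashab
  rule 3 (unconditioned shift): bashab → vashav
  ⇒ Hadorish vashav
No other proto-form is consistent with every reflex, so the reconstruction is *basfab.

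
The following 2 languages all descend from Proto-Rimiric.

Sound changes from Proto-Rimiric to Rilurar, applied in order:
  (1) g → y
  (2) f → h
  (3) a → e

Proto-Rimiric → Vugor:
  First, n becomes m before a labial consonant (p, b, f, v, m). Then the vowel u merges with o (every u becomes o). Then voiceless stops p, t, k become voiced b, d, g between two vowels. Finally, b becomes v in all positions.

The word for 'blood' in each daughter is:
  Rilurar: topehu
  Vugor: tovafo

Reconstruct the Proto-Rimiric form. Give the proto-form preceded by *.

Position 5: Rilurar has h, Vugor has f. Vugor preserves f here (none of its changes turn any other segment into f), so the proto-segment is *f.
Position 6: Rilurar has u, Vugor has o. Rilurar preserves u here (none of its changes turn any other segment into u), so the proto-segment is *u.
Position 4: Rilurar has e, Vugor has a. Vugor preserves a here (none of its changes turn any other segment into a), so the proto-segment is *a.
Verify the candidate proto-form against each daughter:
Rilurar: *topafu
  topafu (rule 1 does not apply)
  topafu → topahu   [unconditioned shift]
  topahu → topehu   [vowel merger]
  giving Rilurar topehu.
Vugor: *topafu
  topafu (rule 1 does not apply)
  topafu → topafo   [vowel merger]
  topafo → tobafo   [intervocalic voicing]
  tobafo → tovafo   [unconditioned shift]
  giving Vugor tovafo.
No other proto-form is consistent with every reflex, so the reconstruction is *topafu.

*topafu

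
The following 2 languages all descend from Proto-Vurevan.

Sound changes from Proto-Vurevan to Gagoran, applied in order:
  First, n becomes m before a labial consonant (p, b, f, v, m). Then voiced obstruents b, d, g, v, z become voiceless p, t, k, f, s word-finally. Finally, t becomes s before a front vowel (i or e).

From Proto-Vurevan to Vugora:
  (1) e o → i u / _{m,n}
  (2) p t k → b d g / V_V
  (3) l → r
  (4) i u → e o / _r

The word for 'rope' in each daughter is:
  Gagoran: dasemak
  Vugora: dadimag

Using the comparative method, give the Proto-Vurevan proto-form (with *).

Position 4: Gagoran has e, Vugora has i. Gagoran preserves e here (none of its changes turn any other segment into e), so the proto-segment is *e.
Position 7: Gagoran has k, Vugora has g. Taking the neighbouring segments as reconstructed: Gagoran k could go back to *k or *g; Vugora g can only go back to *g — the one source consistent with every daughter is *g.
This points to *datemag. Verify forward in each daughter:
Gagoran: start from *datemag.
  rule 1: no change — datemag
  rule 2 (final devoicing): datemag → datemak
  rule 3 (palatalisation): datemak → dasemak
  ⇒ Gagoran dasemak
Vugora: *datemag > datimag > dadimag  (by pre-nasal raising, intervocalic voicing)
*datemag is the unique common source.

*datemag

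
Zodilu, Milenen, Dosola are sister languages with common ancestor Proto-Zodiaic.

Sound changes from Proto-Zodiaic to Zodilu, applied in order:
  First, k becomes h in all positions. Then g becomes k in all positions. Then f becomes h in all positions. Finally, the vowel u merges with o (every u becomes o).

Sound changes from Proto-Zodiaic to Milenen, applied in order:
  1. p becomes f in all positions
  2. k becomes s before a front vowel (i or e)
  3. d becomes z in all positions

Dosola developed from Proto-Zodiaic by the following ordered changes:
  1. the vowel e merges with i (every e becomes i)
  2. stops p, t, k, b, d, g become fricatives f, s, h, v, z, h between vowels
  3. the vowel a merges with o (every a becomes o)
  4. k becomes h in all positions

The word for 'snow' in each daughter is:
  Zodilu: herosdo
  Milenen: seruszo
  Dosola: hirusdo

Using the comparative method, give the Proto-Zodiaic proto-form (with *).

Position 2: Zodilu has e, Milenen has e, Dosola has i. Zodilu preserves e here (none of its changes turn any other segment into e), so the proto-segment is *e.
Position 1: Zodilu has h, Milenen has s, Dosola has h. Taking the neighbouring segments as reconstructed: Zodilu h could go back to *k or *f or *h; Milenen s could go back to *k or *s; Dosola h could go back to *k or *h — the one source consistent with every daughter is *k.
Position 6: Zodilu has d, Milenen has z, Dosola has d. Zodilu preserves d here (none of its changes turn any other segment into d), so the proto-segment is *d.
Verify the candidate proto-form against each daughter:
Zodilu: *kerusdo
  kerusdo → herusdo   [unconditioned shift]
  herusdo (rule 2 does not apply)
  herusdo (rule 3 does not apply)
  herusdo → herosdo   [vowel merger]
  giving Zodilu herosdo.
Milenen: *kerusdo
  kerusdo (rule 1 does not apply)
  kerusdo → serusdo   [palatalisation]
  serusdo → seruszo   [unconditioned shift]
  giving Milenen seruszo.
Dosola: *kerusdo > kirusdo > hirusdo  (by vowel merger, unconditioned shift)
No other proto-form is consistent with every reflex, so the reconstruction is *kerusdo.

*kerusdo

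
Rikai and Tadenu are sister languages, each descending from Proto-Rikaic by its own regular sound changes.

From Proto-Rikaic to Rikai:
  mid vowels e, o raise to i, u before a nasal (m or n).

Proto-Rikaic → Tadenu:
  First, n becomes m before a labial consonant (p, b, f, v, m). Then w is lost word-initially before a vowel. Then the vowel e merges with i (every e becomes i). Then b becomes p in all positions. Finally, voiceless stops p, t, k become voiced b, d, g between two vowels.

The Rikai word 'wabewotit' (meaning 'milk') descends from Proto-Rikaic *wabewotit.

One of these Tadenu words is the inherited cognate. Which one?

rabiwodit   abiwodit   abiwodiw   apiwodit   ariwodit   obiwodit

abiwodit

Tadenu: start from *wabewotit.
  rule 1: no change — wabewotit
  rule 2 (glide loss): wabewotit → abewotit
  rule 3 (vowel merger): abewotit → abiwotit
  rule 4 (unconditioned shift): abiwotit → apiwotit
  rule 5 (intervocalic voicing): apiwotit → abiwodit
  ⇒ Tadenu abiwodit
Among the options, 'abiwodit' alone shows every Tadenu change applied in order.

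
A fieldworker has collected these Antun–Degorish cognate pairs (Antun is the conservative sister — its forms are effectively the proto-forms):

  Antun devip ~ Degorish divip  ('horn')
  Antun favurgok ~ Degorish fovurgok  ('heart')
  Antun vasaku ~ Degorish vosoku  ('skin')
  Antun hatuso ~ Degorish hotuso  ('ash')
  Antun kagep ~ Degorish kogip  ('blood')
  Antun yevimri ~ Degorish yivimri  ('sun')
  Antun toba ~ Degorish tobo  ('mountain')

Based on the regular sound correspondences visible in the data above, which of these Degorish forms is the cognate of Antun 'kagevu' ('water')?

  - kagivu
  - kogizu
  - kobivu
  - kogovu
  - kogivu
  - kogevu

vasaku ~ vosoku, hatuso ~ hotuso — Antun a corresponds to Degorish o after a consonant, before a consonant other than r, m, n, p, b, f, v.
devip ~ divip, yevimri ~ yivimri — Antun e corresponds to Degorish i after a consonant, before a labial obstruent.
Applying these to Antun 'kagevu':
  kagevu → kogevu   (a→o after a consonant, before a consonant other than r, m, n, p, b, f, v)
  kogevu → kogivu   (e→i after a consonant, before a labial obstruent)
So the Degorish cognate is 'kogivu'.

kogivu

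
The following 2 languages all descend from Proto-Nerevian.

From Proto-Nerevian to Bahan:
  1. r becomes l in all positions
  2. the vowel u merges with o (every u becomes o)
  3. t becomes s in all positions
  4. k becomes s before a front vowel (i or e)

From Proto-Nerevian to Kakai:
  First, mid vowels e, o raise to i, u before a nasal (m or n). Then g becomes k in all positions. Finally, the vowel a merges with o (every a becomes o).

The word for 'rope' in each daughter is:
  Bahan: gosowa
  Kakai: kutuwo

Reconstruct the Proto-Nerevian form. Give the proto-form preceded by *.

*gutuwa

Position 3: Bahan has s, Kakai has t. Kakai preserves t here (none of its changes turn any other segment into t), so the proto-segment is *t.
Position 1: Bahan has g, Kakai has k. Bahan preserves g here (none of its changes turn any other segment into g), so the proto-segment is *g.
Position 2: Bahan has o, Kakai has u. Taking the neighbouring segments as reconstructed: Bahan o could go back to *o or *u; Kakai u can only go back to *u — the one source consistent with every daughter is *u.
Continuing position by position gives *gutuwa; check it forward:
Bahan: start from *gutuwa.
  rule 1: no change — gutuwa
  rule 2 (vowel merger): gutuwa → gotowa
  rule 3 (unconditioned shift): gotowa → gosowa
  rule 4: no change — gosowa
  ⇒ Bahan gosowa
Kakai: start from *gutuwa.
  rule 1: no change — gutuwa
  rule 2 (unconditioned shift): gutuwa → kutuwa
  rule 3 (vowel merger): kutuwa → kutuwo
  ⇒ Kakai kutuwo
No other proto-form is consistent with every reflex, so the reconstruction is *gutuwa.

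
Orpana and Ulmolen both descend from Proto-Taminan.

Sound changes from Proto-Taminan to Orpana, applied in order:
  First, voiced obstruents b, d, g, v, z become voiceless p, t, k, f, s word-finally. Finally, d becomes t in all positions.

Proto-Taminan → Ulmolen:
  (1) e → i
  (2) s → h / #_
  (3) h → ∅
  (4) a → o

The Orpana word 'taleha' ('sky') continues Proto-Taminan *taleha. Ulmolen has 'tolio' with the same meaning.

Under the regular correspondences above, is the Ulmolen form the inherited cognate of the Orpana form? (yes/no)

yes

Derive the expected Ulmolen reflex of *taleha:
Ulmolen: *taleha > taliha > talia > tolio  (by vowel merger, h-loss, vowel merger)
Ulmolen 'tolio' matches the regular reflex exactly, so the pair is cognate.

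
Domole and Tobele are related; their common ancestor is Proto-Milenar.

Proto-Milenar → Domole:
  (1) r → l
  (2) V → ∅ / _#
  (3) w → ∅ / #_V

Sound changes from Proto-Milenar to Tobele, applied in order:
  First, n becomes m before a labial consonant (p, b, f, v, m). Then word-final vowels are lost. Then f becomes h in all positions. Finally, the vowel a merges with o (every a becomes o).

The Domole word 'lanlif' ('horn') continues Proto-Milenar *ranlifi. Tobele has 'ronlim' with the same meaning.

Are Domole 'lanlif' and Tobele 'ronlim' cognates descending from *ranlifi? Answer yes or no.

Derive the expected Tobele reflex of *ranlifi:
Tobele: start from *ranlifi.
  rule 1: no change — ranlifi
  rule 2 (apocope): ranlifi → ranlif
  rule 3 (unconditioned shift): ranlif → ranlih
  rule 4 (vowel merger): ranlih → ronlih
  ⇒ Tobele ronlih
The regular Tobele reflex would be 'ronlih', but the attested form is 'ronlim'. The correspondence is irregular, so they are not cognates (the Tobele form has a different source).

no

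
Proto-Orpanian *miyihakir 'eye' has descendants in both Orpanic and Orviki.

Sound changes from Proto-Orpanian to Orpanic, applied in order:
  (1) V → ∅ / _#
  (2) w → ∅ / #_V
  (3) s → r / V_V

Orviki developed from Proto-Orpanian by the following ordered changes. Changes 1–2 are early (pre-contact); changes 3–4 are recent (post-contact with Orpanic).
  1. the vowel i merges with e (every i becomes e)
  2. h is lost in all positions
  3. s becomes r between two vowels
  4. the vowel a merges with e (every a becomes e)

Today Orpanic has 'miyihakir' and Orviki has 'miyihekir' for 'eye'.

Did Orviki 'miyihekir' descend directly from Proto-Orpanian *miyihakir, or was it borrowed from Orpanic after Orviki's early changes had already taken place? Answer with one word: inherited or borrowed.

If inherited, *miyihakir would pass through all of Orviki's changes:
Orviki: *miyihakir
  miyihakir → meyehaker   [vowel merger]
  meyehaker → meyeaker   [h-loss]
  meyeaker (rule 3 does not apply)
  meyeaker → meyeeker   [vowel merger]
  giving Orviki meyeeker.
If borrowed from Orpanic 'miyihakir' after the early changes, it would undergo only the recent ones:
  rule 3 (rhotacism): no change (miyihakir)
  rule 4 (vowel merger): miyihakir → miyihekir
  ⇒ as a loan: miyihekir
Orviki 'miyihekir' matches the loan outcome 'miyihekir', not the inherited 'meyeeker' — it skipped the early Orviki changes, so it was borrowed from Orpanic.

borrowed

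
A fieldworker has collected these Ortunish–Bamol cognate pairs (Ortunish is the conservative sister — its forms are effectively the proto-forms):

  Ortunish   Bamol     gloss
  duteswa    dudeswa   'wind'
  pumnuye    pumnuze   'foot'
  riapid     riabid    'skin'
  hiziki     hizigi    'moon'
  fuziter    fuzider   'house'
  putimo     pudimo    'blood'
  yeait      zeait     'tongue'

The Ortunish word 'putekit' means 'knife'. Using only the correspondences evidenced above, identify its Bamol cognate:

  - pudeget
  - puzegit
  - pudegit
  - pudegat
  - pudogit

duteswa ~ dudeswa, fuziter ~ fuzider — Ortunish t corresponds to Bamol d between vowels (before a front vowel).
hiziki ~ hizigi — Ortunish k corresponds to Bamol g between vowels (before a front vowel).
Applying these to Ortunish 'putekit':
  putekit → pudekit   (t→d between vowels (before a front vowel))
  pudekit → pudegit   (k→g between vowels (before a front vowel))
So the Bamol cognate is 'pudegit'.

pudegit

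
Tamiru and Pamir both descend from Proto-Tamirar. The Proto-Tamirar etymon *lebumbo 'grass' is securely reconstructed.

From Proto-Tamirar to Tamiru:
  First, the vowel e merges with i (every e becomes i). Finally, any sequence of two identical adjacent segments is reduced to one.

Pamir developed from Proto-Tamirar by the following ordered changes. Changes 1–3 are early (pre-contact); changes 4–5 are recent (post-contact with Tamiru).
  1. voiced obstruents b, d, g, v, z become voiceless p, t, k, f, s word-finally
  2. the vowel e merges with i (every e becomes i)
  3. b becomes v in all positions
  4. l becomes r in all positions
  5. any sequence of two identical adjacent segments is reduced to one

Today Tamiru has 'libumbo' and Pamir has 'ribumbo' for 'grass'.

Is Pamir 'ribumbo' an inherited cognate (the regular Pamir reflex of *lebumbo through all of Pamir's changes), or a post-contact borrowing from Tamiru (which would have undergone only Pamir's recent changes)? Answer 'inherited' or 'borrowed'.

If inherited, *lebumbo would pass through all of Pamir's changes:
Pamir: start from *lebumbo.
  rule 1: no change — lebumbo
  rule 2 (vowel merger): lebumbo → libumbo
  rule 3 (unconditioned shift): libumbo → livumvo
  rule 4 (unconditioned shift): livumvo → rivumvo
  rule 5: no change — rivumvo
  ⇒ Pamir rivumvo
If borrowed from Tamiru 'libumbo' after the early changes, it would undergo only the recent ones:
  rule 4 (unconditioned shift): libumbo → ribumbo
  rule 5 (degemination): no change (ribumbo)
  ⇒ as a loan: ribumbo
Pamir 'ribumbo' matches the loan outcome 'ribumbo', not the inherited 'rivumvo' — it skipped the early Pamir changes, so it was borrowed from Tamiru.

borrowed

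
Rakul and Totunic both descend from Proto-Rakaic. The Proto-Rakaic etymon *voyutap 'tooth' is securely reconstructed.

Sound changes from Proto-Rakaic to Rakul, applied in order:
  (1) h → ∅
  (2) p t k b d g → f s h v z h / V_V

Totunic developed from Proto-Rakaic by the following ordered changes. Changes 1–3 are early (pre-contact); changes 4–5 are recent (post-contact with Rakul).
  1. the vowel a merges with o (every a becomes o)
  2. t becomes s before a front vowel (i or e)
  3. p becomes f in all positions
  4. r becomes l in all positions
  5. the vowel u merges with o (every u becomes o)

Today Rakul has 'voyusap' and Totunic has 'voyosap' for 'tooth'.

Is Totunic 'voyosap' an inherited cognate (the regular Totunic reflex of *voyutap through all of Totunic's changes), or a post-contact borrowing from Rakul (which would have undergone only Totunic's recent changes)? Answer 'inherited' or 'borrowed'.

If inherited, *voyutap would pass through all of Totunic's changes:
Totunic: start from *voyutap.
  rule 1 (vowel merger): voyutap → voyutop
  rule 2: no change — voyutop
  rule 3 (unconditioned shift): voyutop → voyutof
  rule 4: no change — voyutof
  rule 5 (vowel merger): voyutof → voyotof
  ⇒ Totunic voyotof
If borrowed from Rakul 'voyusap' after the early changes, it would undergo only the recent ones:
  rule 4 (unconditioned shift): no change (voyusap)
  rule 5 (vowel merger): voyusap → voyosap
  ⇒ as a loan: voyosap
Totunic 'voyosap' matches the loan outcome 'voyosap', not the inherited 'voyotof' — it skipped the early Totunic changes, so it was borrowed from Rakul.

borrowed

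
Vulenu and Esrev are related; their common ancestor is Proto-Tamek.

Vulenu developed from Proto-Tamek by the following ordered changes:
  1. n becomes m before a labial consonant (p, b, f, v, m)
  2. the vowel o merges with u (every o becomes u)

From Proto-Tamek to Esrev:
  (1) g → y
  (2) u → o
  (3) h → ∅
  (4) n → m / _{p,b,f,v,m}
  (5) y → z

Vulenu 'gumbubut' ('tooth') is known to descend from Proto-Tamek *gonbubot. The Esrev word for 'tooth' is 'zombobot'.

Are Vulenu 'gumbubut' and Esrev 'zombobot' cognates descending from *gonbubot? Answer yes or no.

Derive the expected Esrev reflex of *gonbubot:
Esrev: *gonbubot
  gonbubot → yonbubot   [unconditioned shift]
  yonbubot → yonbobot   [vowel merger]
  yonbobot (rule 3 does not apply)
  yonbobot → yombobot   [nasal place assimilation]
  yombobot → zombobot   [unconditioned shift]
  giving Esrev zombobot.
Esrev 'zombobot' matches the regular reflex exactly, so the pair is cognate.

yes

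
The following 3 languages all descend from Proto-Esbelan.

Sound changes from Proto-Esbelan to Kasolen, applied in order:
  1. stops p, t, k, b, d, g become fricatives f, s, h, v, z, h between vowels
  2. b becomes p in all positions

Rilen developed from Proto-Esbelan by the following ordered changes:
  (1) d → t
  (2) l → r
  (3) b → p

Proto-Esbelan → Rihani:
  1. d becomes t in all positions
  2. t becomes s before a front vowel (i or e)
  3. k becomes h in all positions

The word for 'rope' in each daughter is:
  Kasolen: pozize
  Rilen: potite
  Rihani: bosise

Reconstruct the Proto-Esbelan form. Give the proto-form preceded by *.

*bodide

Position 5: Kasolen has z, Rilen has t, Rihani has s. Taking the neighbouring segments as reconstructed: Kasolen z could go back to *d or *z; Rilen t could go back to *t or *d; Rihani s could go back to *t or *d or *s — the one source consistent with every daughter is *d.
Position 3: Kasolen has z, Rilen has t, Rihani has s. Taking the neighbouring segments as reconstructed: Kasolen z could go back to *d or *z; Rilen t could go back to *t or *d; Rihani s could go back to *t or *d or *s — the one source consistent with every daughter is *d.
Position 1: Kasolen has p, Rilen has p, Rihani has b. Rihani preserves b here (none of its changes turn any other segment into b), so the proto-segment is *b.
This points to *bodide. Verify forward in each daughter:
Kasolen: *bodide
  bodide → bozize   [intervocalic lenition]
  bozize → pozize   [unconditioned shift]
  giving Kasolen pozize.
Rilen: *bodide
  bodide → botite   [unconditioned shift]
  botite (rule 2 does not apply)
  botite → potite   [unconditioned shift]
  giving Rilen potite.
Rihani: *bodide > botite > bosise  (by unconditioned shift, palatalisation)
No other proto-form is consistent with every reflex, so the reconstruction is *bodide.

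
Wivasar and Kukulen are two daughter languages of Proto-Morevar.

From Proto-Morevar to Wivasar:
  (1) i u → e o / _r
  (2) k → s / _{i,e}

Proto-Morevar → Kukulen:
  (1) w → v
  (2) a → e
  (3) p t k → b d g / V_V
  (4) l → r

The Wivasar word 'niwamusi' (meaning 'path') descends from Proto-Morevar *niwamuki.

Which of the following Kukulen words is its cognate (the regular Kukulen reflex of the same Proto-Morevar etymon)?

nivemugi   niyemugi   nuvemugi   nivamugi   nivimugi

nivemugi

Kukulen: start from *niwamuki.
  rule 1 (unconditioned shift): niwamuki → nivamuki
  rule 2 (vowel merger): nivamuki → nivemuki
  rule 3 (intervocalic voicing): nivemuki → nivemugi
  rule 4: no change — nivemugi
  ⇒ Kukulen nivemugi
Among the options, 'nivemugi' alone shows every Kukulen change applied in order.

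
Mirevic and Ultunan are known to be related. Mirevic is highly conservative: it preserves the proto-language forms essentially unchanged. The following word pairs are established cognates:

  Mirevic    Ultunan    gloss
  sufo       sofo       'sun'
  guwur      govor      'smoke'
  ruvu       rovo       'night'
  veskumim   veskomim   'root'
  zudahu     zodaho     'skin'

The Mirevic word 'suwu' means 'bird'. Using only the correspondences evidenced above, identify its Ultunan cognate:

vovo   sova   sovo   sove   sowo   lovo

sovo

guwur ~ govor, zudahu ~ zodaho — Mirevic u corresponds to Ultunan o after a consonant, before a consonant other than r, m, n, p, b, f, v.
guwur ~ govor — Mirevic w corresponds to Ultunan v between vowels (before a back vowel).
ruvu ~ rovo, zudahu ~ zodaho — Mirevic u corresponds to Ultunan o word-finally.
Applying these to Mirevic 'suwu':
  suwu → sowu   (u→o after a consonant, before a consonant other than r, m, n, p, b, f, v)
  sowu → sovu   (w→v between vowels (before a back vowel))
  sovu → sovo   (u→o word-finally)
So the Ultunan cognate is 'sovo'.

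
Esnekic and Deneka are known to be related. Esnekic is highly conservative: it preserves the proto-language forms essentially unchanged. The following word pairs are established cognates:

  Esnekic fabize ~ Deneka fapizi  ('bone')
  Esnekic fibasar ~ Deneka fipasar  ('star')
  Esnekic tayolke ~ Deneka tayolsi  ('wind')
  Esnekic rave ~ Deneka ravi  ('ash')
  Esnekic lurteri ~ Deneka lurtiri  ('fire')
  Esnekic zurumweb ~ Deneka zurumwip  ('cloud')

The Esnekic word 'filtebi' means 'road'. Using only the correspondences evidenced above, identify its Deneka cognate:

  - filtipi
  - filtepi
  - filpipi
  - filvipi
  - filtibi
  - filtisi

zurumweb ~ zurumwip — Esnekic e corresponds to Deneka i after a consonant, before a labial obstruent.
fabize ~ fapizi — Esnekic b corresponds to Deneka p between vowels (before a front vowel).
Applying these to Esnekic 'filtebi':
  filtebi → filtibi   (e→i after a consonant, before a labial obstruent)
  filtibi → filtipi   (b→p between vowels (before a front vowel))
So the Deneka cognate is 'filtipi'.

filtipi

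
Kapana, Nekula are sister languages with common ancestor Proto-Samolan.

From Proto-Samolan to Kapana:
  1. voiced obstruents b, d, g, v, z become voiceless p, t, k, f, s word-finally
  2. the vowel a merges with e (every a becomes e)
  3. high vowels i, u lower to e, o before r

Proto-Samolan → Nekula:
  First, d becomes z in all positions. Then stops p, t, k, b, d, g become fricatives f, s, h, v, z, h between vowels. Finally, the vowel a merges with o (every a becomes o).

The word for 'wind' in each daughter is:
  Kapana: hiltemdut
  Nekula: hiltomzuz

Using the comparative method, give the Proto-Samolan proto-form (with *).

Position 5: Kapana has e, Nekula has o. Taking the neighbouring segments as reconstructed: Kapana e could go back to *a or *e; Nekula o could go back to *a or *o — the one source consistent with every daughter is *a.
Position 7: Kapana has d, Nekula has z. Kapana preserves d here (none of its changes turn any other segment into d), so the proto-segment is *d.
This points to *hiltamdud. Verify forward in each daughter:
Kapana: *hiltamdud
  hiltamdud → hiltamdut   [final devoicing]
  hiltamdut → hiltemdut   [vowel merger]
  hiltemdut (rule 3 does not apply)
  giving Kapana hiltemdut.
Nekula: *hiltamdud
  hiltamdud → hiltamzuz   [unconditioned shift]
  hiltamzuz (rule 2 does not apply)
  hiltamzuz → hiltomzuz   [vowel merger]
  giving Nekula hiltomzuz.
No other proto-form is consistent with every reflex, so the reconstruction is *hiltamdud.

*hiltamdud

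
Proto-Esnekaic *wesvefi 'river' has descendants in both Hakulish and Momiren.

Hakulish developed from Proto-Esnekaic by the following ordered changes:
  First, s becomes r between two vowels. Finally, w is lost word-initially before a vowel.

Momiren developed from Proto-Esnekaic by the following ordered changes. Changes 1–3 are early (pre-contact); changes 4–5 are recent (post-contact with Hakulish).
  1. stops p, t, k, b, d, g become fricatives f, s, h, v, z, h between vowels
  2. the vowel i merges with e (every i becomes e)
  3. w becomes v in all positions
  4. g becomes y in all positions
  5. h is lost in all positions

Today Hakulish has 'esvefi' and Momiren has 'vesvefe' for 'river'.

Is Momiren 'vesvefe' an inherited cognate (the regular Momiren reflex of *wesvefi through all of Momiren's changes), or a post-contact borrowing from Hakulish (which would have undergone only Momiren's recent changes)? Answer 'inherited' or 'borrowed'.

If inherited, *wesvefi would pass through all of Momiren's changes:
Momiren: start from *wesvefi.
  rule 1: no change — wesvefi
  rule 2 (vowel merger): wesvefi → wesvefe
  rule 3 (unconditioned shift): wesvefe → vesvefe
  rule 4: no change — vesvefe
  rule 5: no change — vesvefe
  ⇒ Momiren vesvefe
If borrowed from Hakulish 'esvefi' after the early changes, it would undergo only the recent ones:
  rule 4 (unconditioned shift): no change (esvefi)
  rule 5 (h-loss): no change (esvefi)
  ⇒ as a loan: esvefi
Momiren 'vesvefe' matches the inherited outcome exactly, so it is an inherited cognate, not a loan.

inherited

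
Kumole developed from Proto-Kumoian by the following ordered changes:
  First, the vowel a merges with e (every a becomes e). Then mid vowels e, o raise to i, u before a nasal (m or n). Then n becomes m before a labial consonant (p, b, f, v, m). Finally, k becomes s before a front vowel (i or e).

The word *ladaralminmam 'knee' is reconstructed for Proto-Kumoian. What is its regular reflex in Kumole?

Kumole: *ladaralminmam > lederelminmem > lederelminmim > lederelmimmim  (by vowel merger, pre-nasal raising, nasal place assimilation)

lederelmimmim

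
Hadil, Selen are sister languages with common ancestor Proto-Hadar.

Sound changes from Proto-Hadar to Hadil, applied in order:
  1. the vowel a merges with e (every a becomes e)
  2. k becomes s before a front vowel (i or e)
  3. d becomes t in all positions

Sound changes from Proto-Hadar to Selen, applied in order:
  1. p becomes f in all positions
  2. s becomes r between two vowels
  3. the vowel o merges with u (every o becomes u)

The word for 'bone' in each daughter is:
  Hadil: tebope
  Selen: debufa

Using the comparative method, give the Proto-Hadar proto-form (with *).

Position 1: Hadil has t, Selen has d. Selen preserves d here (none of its changes turn any other segment into d), so the proto-segment is *d.
Position 5: Hadil has p, Selen has f. Hadil preserves p here (none of its changes turn any other segment into p), so the proto-segment is *p.
Position 4: Hadil has o, Selen has u. Hadil preserves o here (none of its changes turn any other segment into o), so the proto-segment is *o.
Verify the candidate proto-form against each daughter:
Hadil: *debopa
  debopa → debope   [vowel merger]
  debope (rule 2 does not apply)
  debope → tebope   [unconditioned shift]
  giving Hadil tebope.
Selen: *debopa > debofa > debufa  (by unconditioned shift, vowel merger)
Only *debopa yields all of Hadil tebope, Selen debufa.

*debopa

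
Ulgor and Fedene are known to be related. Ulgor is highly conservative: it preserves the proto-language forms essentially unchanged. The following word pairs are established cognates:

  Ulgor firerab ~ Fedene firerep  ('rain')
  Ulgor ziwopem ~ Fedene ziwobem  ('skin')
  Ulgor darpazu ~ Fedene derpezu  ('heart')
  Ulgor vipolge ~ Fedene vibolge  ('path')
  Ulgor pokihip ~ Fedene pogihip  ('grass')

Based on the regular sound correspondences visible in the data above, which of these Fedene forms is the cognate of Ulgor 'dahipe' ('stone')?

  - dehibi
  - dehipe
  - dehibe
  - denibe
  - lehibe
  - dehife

darpazu ~ derpezu — Ulgor a corresponds to Fedene e after a consonant, before a consonant other than r, m, n, p, b, f, v.
ziwopem ~ ziwobem — Ulgor p corresponds to Fedene b between vowels (before a front vowel).
Applying these to Ulgor 'dahipe':
  dahipe → dehipe   (a→e after a consonant, before a consonant other than r, m, n, p, b, f, v)
  dehipe → dehibe   (p→b between vowels (before a front vowel))
So the Fedene cognate is 'dehibe'.

dehibe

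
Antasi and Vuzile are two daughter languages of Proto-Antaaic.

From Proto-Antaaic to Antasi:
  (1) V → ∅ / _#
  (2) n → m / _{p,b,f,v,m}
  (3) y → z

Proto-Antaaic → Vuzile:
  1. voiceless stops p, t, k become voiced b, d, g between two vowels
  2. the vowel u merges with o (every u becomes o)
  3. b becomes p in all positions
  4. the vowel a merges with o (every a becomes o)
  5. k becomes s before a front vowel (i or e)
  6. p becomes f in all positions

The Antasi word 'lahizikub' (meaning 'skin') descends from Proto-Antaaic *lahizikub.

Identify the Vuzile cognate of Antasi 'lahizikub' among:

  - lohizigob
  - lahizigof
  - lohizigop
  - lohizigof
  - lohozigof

Vuzile: *lahizikub > lahizigub > lahizigob > lahizigop > lohizigop > lohizigof  (by intervocalic voicing, vowel merger, unconditioned shift, vowel merger, unconditioned shift)
Only 'lohizigof' matches the regular Vuzile development of *lahizikub.

lohizigof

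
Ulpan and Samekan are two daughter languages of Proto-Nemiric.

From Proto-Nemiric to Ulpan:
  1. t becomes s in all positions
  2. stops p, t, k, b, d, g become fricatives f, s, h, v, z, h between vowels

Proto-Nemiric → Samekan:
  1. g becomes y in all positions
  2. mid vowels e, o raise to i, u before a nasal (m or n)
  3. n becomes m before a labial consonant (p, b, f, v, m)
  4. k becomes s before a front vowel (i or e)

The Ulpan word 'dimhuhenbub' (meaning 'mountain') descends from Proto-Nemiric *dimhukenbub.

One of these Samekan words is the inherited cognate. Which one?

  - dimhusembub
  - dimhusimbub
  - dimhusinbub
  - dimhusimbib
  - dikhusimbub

dimhusimbub

Samekan: start from *dimhukenbub.
  rule 1: no change — dimhukenbub
  rule 2 (pre-nasal raising): dimhukenbub → dimhukinbub
  rule 3 (nasal place assimilation): dimhukinbub → dimhukimbub
  rule 4 (palatalisation): dimhukimbub → dimhusimbub
  ⇒ Samekan dimhusimbub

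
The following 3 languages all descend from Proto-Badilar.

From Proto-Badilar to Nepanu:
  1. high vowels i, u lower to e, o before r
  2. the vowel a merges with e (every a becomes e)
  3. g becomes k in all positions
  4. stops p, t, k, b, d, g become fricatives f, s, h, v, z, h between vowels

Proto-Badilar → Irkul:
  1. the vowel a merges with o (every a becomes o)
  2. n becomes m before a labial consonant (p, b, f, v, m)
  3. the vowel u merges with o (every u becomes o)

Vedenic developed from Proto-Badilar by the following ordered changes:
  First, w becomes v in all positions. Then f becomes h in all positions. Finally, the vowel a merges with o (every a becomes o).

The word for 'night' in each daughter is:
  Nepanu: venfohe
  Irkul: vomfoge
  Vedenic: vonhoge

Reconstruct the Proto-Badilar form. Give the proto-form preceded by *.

*vanfoge

Position 3: Nepanu has n, Irkul has m, Vedenic has n. Nepanu preserves n here (none of its changes turn any other segment into n), so the proto-segment is *n.
Position 4: Nepanu has f, Irkul has f, Vedenic has h. Irkul preserves f here (none of its changes turn any other segment into f), so the proto-segment is *f.
Position 6: Nepanu has h, Irkul has g, Vedenic has g. Irkul preserves g here (none of its changes turn any other segment into g), so the proto-segment is *g.
Verify the candidate proto-form against each daughter:
Nepanu: *vanfoge > venfoge > venfoke > venfohe  (by vowel merger, unconditioned shift, intervocalic lenition)
Irkul: *vanfoge
  vanfoge → vonfoge   [vowel merger]
  vonfoge → vomfoge   [nasal place assimilation]
  vomfoge (rule 3 does not apply)
  giving Irkul vomfoge.
Vedenic: start from *vanfoge.
  rule 1: no change — vanfoge
  rule 2 (unconditioned shift): vanfoge → vanhoge
  rule 3 (vowel merger): vanhoge → vonhoge
  ⇒ Vedenic vonhoge
Only *vanfoge yields all of Nepanu venfohe, Irkul vomfoge, Vedenic vonhoge.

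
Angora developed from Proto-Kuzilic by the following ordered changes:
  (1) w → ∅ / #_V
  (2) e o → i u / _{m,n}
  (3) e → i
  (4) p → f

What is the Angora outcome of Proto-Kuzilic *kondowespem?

kundowisfim

Angora: *kondowespem
  kondowespem (rule 1 does not apply)
  kondowespem → kundowespim   [pre-nasal raising]
  kundowespim → kundowispim   [vowel merger]
  kundowispim → kundowisfim   [unconditioned shift]
  giving Angora kundowisfim.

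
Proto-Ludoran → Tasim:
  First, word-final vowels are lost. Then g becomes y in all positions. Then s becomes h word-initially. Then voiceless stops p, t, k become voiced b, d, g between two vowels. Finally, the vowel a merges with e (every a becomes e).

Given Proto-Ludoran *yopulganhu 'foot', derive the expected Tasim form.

yobulyenh

Tasim: *yopulganhu > yopulganh > yopulyanh > yobulyanh > yobulyenh  (by apocope, unconditioned shift, intervocalic voicing, vowel merger)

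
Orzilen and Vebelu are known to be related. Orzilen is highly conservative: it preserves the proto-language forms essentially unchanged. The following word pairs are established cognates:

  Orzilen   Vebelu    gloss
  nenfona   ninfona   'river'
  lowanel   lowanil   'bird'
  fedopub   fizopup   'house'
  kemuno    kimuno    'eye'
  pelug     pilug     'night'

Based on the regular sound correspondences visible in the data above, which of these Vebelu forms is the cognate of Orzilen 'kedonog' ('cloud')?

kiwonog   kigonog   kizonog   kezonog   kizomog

kizonog

lowanel ~ lowanil, fedopub ~ fizopup — Orzilen e corresponds to Vebelu i after a consonant, before a consonant other than r, m, n, p, b, f, v.
fedopub ~ fizopup — Orzilen d corresponds to Vebelu z between vowels (before a back vowel).
Applying these to Orzilen 'kedonog':
  kedonog → kidonog   (e→i after a consonant, before a consonant other than r, m, n, p, b, f, v)
  kidonog → kizonog   (d→z between vowels (before a back vowel))
So the Vebelu cognate is 'kizonog'.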